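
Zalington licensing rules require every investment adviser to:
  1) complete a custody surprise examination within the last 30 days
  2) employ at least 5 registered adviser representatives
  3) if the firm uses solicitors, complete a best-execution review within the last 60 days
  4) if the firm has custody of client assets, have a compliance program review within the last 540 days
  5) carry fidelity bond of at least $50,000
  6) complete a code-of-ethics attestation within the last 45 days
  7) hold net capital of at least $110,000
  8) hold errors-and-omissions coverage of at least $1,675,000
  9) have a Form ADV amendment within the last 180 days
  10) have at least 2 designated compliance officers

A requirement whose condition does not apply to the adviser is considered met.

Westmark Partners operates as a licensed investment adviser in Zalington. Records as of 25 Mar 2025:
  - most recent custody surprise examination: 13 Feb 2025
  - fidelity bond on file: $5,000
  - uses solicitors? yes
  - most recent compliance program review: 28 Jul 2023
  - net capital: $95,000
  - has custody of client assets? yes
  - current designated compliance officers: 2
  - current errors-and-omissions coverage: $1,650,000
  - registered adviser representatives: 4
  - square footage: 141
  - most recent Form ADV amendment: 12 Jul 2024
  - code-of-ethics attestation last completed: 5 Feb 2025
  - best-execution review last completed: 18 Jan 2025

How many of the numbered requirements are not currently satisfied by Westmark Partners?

9

1. custody surprise examination 40 days ago vs limit 30 → not met
2. registered adviser representatives 4 < 5 → not met
3. condition 'uses solicitors' holds; best-execution review 66 days ago vs limit 60 → not met
4. condition 'has custody of client assets' holds; compliance program review 606 days ago vs limit 540 → not met
5. fidelity bond $5,000 < $50,000 → not met
6. code-of-ethics attestation 48 days ago vs limit 45 → not met
7. net capital $95,000 < $110,000 → not met
8. errors-and-omissions coverage $1,650,000 < $1,675,000 → not met
9. Form ADV amendment 256 days ago vs limit 180 → not met
10. designated compliance officers 2 ≥ 2 → met
Not met: 9 of 10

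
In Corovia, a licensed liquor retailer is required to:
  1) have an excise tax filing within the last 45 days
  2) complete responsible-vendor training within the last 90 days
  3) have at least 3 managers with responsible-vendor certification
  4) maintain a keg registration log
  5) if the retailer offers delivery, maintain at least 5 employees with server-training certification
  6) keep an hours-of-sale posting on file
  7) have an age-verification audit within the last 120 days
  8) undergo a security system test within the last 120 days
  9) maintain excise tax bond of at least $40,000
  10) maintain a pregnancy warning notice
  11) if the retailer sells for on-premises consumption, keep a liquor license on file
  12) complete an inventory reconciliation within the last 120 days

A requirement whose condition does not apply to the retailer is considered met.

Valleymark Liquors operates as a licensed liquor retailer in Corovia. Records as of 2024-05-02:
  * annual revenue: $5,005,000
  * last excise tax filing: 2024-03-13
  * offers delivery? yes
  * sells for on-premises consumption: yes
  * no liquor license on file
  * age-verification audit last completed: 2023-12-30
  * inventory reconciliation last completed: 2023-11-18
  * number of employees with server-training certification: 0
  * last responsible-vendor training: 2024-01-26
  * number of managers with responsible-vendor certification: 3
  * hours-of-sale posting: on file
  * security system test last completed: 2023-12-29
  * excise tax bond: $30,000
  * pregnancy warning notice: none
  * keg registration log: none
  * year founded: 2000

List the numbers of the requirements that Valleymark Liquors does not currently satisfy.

1. excise tax filing 50 days ago vs limit 45 → not met
2. responsible-vendor training 97 days ago vs limit 90 → not met
3. managers with responsible-vendor certification 3 ≥ 3 → met
4. keg registration log absent → not met
5. condition 'offers delivery' holds; employees with server-training certification 0 < 5 → not met
6. hours-of-sale posting present → met
7. age-verification audit 124 days ago vs limit 120 → not met
8. security system test 125 days ago vs limit 120 → not met
9. excise tax bond $30,000 < $40,000 → not met
10. pregnancy warning notice absent → not met
11. condition 'sells for on-premises consumption' holds; liquor license absent → not met
12. inventory reconciliation 166 days ago vs limit 120 → not met
Not met: 1, 2, 4, 5, 7, 8, 9, 10, 11, 12

1, 2, 4, 5, 7, 8, 9, 10, 11, 12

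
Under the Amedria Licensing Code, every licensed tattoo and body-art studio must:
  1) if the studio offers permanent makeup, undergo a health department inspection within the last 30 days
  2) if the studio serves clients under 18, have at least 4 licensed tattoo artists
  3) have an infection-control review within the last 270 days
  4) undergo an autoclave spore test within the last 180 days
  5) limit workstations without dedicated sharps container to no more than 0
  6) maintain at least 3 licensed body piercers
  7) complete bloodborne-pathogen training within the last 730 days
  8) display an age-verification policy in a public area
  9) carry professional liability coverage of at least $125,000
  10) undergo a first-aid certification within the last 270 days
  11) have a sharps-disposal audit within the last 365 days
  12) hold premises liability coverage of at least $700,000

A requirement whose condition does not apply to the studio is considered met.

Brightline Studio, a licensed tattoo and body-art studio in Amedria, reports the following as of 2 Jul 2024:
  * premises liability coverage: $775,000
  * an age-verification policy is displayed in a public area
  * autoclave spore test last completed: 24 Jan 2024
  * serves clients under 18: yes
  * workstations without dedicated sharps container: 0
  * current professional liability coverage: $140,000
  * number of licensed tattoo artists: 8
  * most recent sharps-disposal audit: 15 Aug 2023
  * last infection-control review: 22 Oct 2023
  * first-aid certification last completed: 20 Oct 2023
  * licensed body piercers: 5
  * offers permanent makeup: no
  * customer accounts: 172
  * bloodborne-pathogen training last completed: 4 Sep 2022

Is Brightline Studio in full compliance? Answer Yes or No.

Yes

1. condition 'offers permanent makeup' does not hold → requirement n/a → met
2. condition 'serves clients under 18' holds; licensed tattoo artists 8 ≥ 4 → met
3. infection-control review 254 days ago vs limit 270 → met
4. autoclave spore test 160 days ago vs limit 180 → met
5. workstations without dedicated sharps container 0 ≤ 0 → met
6. licensed body piercers 5 ≥ 3 → met
7. bloodborne-pathogen training 667 days ago vs limit 730 → met
8. age-verification policy present → met
9. professional liability coverage $140,000 ≥ $125,000 → met
10. first-aid certification 256 days ago vs limit 270 → met
11. sharps-disposal audit 322 days ago vs limit 365 → met
12. premises liability coverage $775,000 ≥ $700,000 → met
All met.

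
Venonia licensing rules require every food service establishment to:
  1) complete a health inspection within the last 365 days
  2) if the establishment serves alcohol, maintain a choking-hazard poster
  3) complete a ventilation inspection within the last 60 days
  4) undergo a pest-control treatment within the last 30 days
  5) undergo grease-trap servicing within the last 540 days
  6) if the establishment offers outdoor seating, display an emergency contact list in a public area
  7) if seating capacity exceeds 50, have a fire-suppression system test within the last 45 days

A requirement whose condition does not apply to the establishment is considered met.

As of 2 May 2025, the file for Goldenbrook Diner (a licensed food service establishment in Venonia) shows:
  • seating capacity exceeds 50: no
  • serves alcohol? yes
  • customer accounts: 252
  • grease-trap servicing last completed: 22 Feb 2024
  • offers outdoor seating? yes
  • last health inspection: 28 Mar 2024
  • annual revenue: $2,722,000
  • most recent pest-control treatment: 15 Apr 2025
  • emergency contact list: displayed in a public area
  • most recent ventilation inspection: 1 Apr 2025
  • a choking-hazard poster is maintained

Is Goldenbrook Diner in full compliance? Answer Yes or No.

No

1. health inspection 400 days ago vs limit 365 → not met
2. condition 'serves alcohol' holds; choking-hazard poster present → met
3. ventilation inspection 31 days ago vs limit 60 → met
4. pest-control treatment 17 days ago vs limit 30 → met
5. grease-trap servicing 435 days ago vs limit 540 → met
6. condition 'offers outdoor seating' holds; emergency contact list present → met
7. condition 'seating capacity exceeds 50' does not hold → requirement n/a → met
Not met: 1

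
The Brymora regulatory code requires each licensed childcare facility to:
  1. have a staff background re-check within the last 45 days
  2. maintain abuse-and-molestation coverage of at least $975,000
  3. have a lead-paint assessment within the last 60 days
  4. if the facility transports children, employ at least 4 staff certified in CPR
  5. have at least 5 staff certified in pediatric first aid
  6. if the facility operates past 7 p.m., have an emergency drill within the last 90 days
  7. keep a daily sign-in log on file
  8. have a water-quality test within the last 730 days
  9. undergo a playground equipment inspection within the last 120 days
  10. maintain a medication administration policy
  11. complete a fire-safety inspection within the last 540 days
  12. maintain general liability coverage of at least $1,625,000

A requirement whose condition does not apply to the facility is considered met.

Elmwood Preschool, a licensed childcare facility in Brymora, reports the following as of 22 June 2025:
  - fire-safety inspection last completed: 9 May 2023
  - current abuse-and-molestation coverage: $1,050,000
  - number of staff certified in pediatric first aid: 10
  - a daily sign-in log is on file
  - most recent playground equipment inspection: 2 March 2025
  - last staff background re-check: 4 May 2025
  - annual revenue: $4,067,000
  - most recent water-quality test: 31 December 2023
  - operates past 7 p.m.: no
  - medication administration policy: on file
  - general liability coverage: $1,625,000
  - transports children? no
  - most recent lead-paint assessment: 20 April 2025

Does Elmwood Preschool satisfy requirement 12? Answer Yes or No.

Yes

12. general liability coverage $1,625,000 ≥ $1,625,000 → met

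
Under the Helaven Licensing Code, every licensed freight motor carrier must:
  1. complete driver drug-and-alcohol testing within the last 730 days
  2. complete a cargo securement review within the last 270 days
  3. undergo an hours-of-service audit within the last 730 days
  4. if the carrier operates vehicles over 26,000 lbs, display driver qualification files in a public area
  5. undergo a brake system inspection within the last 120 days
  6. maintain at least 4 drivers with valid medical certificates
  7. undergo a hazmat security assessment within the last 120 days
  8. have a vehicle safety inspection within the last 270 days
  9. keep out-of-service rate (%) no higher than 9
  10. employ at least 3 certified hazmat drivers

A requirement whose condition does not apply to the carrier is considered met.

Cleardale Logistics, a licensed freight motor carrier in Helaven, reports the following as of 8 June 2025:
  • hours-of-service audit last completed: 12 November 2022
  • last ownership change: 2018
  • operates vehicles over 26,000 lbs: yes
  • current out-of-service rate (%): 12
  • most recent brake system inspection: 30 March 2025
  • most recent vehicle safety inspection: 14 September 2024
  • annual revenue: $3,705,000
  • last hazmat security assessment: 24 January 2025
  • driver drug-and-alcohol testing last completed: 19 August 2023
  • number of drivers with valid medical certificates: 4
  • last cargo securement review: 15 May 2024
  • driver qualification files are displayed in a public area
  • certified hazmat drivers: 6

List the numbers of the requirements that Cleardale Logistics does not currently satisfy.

2, 3, 7, 9

1. driver drug-and-alcohol testing 659 days ago vs limit 730 → met
2. cargo securement review 389 days ago vs limit 270 → not met
3. hours-of-service audit 939 days ago vs limit 730 → not met
4. condition 'operates vehicles over 26,000 lbs' holds; driver qualification files present → met
5. brake system inspection 70 days ago vs limit 120 → met
6. drivers with valid medical certificates 4 ≥ 4 → met
7. hazmat security assessment 135 days ago vs limit 120 → not met
8. vehicle safety inspection 267 days ago vs limit 270 → met
9. out-of-service rate (%) 12 > 9 → not met
10. certified hazmat drivers 6 ≥ 3 → met
Not met: 2, 3, 7, 9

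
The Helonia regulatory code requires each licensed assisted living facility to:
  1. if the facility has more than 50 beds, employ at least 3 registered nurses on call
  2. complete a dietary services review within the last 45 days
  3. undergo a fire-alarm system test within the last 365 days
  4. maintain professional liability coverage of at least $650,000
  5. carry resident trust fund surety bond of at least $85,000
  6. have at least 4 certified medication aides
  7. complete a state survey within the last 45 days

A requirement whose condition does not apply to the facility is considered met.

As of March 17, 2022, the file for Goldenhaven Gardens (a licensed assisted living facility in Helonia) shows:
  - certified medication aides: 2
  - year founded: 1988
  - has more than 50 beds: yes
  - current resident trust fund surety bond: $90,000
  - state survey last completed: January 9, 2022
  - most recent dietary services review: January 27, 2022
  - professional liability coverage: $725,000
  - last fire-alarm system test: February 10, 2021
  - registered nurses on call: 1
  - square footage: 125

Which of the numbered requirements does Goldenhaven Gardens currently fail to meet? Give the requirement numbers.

1. condition 'has more than 50 beds' holds; registered nurses on call 1 < 3 → not met
2. dietary services review 49 days ago vs limit 45 → not met
3. fire-alarm system test 400 days ago vs limit 365 → not met
4. professional liability coverage $725,000 ≥ $650,000 → met
5. resident trust fund surety bond $90,000 ≥ $85,000 → met
6. certified medication aides 2 < 4 → not met
7. state survey 67 days ago vs limit 45 → not met
Not met: 1, 2, 3, 6, 7

1, 2, 3, 6, 7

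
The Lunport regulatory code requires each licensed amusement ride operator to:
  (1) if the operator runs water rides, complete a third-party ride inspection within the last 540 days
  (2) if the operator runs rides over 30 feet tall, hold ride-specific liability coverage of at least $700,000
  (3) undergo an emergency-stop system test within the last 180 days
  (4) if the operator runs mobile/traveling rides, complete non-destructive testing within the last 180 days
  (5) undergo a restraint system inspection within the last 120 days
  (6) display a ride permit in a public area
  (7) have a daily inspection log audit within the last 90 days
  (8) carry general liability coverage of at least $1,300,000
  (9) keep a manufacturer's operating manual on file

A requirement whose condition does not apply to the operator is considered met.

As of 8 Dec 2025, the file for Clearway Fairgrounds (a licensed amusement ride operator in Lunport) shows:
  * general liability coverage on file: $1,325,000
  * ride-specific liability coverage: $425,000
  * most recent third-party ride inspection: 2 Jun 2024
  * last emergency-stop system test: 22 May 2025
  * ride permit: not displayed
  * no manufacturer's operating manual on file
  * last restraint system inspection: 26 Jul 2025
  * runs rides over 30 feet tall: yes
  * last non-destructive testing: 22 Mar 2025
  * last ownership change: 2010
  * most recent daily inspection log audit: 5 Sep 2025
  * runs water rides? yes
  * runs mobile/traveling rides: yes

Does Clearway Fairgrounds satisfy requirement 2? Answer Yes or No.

2. condition 'runs rides over 30 feet tall' holds; ride-specific liability coverage $425,000 < $700,000 → not met

No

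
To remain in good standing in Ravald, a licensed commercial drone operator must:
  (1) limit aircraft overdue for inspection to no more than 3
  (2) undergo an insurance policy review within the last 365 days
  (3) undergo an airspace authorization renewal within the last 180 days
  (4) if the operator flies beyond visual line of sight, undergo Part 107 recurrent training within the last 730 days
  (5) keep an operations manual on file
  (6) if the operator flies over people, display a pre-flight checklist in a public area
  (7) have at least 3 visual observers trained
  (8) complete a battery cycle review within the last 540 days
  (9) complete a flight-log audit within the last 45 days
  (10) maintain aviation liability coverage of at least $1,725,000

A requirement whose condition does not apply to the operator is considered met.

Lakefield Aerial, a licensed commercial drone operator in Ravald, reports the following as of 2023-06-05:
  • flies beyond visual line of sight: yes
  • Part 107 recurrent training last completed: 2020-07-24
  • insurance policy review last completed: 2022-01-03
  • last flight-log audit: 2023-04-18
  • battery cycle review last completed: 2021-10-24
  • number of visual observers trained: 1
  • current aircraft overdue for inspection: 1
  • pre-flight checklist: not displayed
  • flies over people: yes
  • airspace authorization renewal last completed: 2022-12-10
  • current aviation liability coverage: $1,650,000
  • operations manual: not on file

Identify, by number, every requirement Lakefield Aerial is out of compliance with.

2, 4, 5, 6, 7, 8, 9, 10

1. aircraft overdue for inspection 1 ≤ 3 → met
2. insurance policy review 518 days ago vs limit 365 → not met
3. airspace authorization renewal 177 days ago vs limit 180 → met
4. condition 'flies beyond visual line of sight' holds; Part 107 recurrent training 1046 days ago vs limit 730 → not met
5. operations manual absent → not met
6. condition 'flies over people' holds; pre-flight checklist absent → not met
7. visual observers trained 1 < 3 → not met
8. battery cycle review 589 days ago vs limit 540 → not met
9. flight-log audit 48 days ago vs limit 45 → not met
10. aviation liability coverage $1,650,000 < $1,725,000 → not met
Not met: 2, 4, 5, 6, 7, 8, 9, 10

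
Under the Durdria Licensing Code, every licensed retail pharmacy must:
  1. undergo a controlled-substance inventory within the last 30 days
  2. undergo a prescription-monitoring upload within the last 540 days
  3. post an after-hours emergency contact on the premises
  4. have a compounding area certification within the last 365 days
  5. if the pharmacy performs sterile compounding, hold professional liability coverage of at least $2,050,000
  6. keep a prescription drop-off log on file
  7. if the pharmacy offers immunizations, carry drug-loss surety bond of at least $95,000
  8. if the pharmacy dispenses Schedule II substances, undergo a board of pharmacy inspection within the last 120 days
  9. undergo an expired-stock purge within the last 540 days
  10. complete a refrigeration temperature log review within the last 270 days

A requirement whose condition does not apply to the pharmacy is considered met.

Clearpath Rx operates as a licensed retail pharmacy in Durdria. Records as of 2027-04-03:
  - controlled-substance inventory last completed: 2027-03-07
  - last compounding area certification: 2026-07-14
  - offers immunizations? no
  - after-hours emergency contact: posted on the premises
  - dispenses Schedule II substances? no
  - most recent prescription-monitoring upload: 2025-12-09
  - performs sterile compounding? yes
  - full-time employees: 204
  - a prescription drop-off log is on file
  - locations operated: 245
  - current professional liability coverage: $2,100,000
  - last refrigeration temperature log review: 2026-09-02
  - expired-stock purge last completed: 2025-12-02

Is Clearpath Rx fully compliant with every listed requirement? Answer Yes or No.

Yes

1. controlled-substance inventory 27 days ago vs limit 30 → met
2. prescription-monitoring upload 480 days ago vs limit 540 → met
3. after-hours emergency contact present → met
4. compounding area certification 263 days ago vs limit 365 → met
5. condition 'performs sterile compounding' holds; professional liability coverage $2,100,000 ≥ $2,050,000 → met
6. prescription drop-off log present → met
7. condition 'offers immunizations' does not hold → requirement n/a → met
8. condition 'dispenses Schedule II substances' does not hold → requirement n/a → met
9. expired-stock purge 487 days ago vs limit 540 → met
10. refrigeration temperature log review 213 days ago vs limit 270 → met
All met.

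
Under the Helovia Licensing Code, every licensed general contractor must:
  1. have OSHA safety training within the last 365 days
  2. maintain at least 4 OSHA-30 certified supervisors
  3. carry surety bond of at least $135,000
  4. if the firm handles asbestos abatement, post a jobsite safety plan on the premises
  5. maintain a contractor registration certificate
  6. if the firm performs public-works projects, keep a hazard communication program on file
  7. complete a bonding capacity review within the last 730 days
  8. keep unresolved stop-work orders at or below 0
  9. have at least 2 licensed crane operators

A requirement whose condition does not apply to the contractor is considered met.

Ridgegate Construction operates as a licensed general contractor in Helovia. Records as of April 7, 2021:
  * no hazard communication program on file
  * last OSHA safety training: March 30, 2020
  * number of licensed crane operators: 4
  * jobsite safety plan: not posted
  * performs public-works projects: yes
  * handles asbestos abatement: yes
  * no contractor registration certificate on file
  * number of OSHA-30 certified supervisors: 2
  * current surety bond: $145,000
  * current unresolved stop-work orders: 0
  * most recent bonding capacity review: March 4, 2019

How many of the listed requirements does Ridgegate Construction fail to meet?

1. OSHA safety training 373 days ago vs limit 365 → not met
2. OSHA-30 certified supervisors 2 < 4 → not met
3. surety bond $145,000 ≥ $135,000 → met
4. condition 'handles asbestos abatement' holds; jobsite safety plan absent → not met
5. contractor registration certificate absent → not met
6. condition 'performs public-works projects' holds; hazard communication program absent → not met
7. bonding capacity review 765 days ago vs limit 730 → not met
8. unresolved stop-work orders 0 ≤ 0 → met
9. licensed crane operators 4 ≥ 2 → met
Not met: 6 of 9

6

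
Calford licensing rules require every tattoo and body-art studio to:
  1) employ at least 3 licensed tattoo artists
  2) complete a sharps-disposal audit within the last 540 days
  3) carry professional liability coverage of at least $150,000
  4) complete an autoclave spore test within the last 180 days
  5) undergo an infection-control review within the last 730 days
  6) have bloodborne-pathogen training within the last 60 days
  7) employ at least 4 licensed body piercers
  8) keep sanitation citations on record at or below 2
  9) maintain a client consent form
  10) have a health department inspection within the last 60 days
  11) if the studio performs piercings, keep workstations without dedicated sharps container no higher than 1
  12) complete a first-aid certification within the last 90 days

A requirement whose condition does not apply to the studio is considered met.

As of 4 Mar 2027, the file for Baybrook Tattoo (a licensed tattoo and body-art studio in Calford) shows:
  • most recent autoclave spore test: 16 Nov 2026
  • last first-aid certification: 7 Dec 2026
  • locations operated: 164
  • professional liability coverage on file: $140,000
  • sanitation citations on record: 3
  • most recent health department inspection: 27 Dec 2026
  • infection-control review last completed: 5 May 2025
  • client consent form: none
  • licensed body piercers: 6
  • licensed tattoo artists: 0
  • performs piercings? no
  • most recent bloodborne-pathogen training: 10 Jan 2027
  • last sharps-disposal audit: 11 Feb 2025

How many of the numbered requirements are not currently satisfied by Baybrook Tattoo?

1. licensed tattoo artists 0 < 3 → not met
2. sharps-disposal audit 751 days ago vs limit 540 → not met
3. professional liability coverage $140,000 < $150,000 → not met
4. autoclave spore test 108 days ago vs limit 180 → met
5. infection-control review 668 days ago vs limit 730 → met
6. bloodborne-pathogen training 53 days ago vs limit 60 → met
7. licensed body piercers 6 ≥ 4 → met
8. sanitation citations on record 3 > 2 → not met
9. client consent form absent → not met
10. health department inspection 67 days ago vs limit 60 → not met
11. condition 'performs piercings' does not hold → requirement n/a → met
12. first-aid certification 87 days ago vs limit 90 → met
Not met: 6 of 12

6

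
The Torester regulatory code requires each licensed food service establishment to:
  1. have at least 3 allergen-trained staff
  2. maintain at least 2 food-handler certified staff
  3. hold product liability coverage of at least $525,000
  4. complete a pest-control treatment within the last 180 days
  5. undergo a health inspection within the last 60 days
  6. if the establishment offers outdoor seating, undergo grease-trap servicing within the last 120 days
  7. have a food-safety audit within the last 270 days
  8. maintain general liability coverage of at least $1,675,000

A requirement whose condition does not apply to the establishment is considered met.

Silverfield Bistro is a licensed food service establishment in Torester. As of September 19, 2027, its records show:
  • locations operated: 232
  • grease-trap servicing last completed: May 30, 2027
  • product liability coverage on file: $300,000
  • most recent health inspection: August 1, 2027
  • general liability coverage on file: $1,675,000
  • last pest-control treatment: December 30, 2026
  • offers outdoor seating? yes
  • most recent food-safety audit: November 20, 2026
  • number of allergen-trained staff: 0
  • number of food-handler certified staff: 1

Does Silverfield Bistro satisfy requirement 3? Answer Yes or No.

3. product liability coverage $300,000 < $525,000 → not met

No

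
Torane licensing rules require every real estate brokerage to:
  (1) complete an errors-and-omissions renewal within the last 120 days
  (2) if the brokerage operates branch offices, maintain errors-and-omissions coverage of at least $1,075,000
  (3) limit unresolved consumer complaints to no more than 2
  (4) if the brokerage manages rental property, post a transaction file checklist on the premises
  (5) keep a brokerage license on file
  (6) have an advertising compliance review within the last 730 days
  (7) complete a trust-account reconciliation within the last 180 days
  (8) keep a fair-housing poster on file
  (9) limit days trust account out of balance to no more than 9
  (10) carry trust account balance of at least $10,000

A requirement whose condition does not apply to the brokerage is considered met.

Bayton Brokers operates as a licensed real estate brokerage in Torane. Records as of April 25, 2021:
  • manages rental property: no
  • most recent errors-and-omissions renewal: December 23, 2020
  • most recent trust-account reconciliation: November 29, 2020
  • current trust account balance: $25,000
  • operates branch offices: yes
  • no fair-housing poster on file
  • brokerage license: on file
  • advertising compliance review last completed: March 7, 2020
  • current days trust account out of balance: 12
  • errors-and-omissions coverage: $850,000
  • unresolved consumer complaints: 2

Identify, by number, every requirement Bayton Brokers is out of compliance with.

1. errors-and-omissions renewal 123 days ago vs limit 120 → not met
2. condition 'operates branch offices' holds; errors-and-omissions coverage $850,000 < $1,075,000 → not met
3. unresolved consumer complaints 2 ≤ 2 → met
4. condition 'manages rental property' does not hold → requirement n/a → met
5. brokerage license present → met
6. advertising compliance review 414 days ago vs limit 730 → met
7. trust-account reconciliation 147 days ago vs limit 180 → met
8. fair-housing poster absent → not met
9. days trust account out of balance 12 > 9 → not met
10. trust account balance $25,000 ≥ $10,000 → met
Not met: 1, 2, 8, 9

1, 2, 8, 9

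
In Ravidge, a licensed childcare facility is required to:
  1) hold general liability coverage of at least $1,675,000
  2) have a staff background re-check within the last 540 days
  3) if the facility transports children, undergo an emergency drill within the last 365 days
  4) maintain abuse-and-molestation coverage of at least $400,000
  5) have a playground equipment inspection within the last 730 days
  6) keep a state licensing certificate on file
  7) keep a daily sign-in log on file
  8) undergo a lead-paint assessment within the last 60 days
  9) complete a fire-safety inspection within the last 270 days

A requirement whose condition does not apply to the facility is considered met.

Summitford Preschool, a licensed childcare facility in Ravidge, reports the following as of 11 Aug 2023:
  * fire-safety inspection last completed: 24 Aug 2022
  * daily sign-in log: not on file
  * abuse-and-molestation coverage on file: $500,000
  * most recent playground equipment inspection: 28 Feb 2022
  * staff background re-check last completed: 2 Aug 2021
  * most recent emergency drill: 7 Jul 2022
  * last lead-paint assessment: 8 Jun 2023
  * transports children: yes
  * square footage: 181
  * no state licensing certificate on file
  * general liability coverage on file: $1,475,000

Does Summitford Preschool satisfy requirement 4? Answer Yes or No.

4. abuse-and-molestation coverage $500,000 ≥ $400,000 → met

Yes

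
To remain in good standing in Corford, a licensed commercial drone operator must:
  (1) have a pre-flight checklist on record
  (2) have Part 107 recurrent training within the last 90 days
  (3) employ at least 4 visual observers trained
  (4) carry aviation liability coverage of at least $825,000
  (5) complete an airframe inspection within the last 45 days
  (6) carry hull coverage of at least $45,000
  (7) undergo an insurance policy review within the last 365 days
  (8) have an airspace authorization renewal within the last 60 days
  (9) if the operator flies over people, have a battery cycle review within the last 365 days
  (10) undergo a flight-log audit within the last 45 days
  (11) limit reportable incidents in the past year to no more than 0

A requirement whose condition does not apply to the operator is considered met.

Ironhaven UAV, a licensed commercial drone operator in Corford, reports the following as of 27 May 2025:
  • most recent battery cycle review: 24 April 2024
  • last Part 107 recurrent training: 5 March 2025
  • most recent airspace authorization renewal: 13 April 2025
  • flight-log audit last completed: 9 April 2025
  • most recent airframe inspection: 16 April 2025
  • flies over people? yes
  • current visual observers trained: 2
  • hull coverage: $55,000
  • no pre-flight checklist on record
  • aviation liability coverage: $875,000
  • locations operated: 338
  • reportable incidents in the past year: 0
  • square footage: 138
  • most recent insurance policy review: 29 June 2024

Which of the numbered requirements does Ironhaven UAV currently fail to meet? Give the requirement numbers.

1. pre-flight checklist absent → not met
2. Part 107 recurrent training 83 days ago vs limit 90 → met
3. visual observers trained 2 < 4 → not met
4. aviation liability coverage $875,000 ≥ $825,000 → met
5. airframe inspection 41 days ago vs limit 45 → met
6. hull coverage $55,000 ≥ $45,000 → met
7. insurance policy review 332 days ago vs limit 365 → met
8. airspace authorization renewal 44 days ago vs limit 60 → met
9. condition 'flies over people' holds; battery cycle review 398 days ago vs limit 365 → not met
10. flight-log audit 48 days ago vs limit 45 → not met
11. reportable incidents in the past year 0 ≤ 0 → met
Not met: 1, 3, 9, 10

1, 3, 9, 10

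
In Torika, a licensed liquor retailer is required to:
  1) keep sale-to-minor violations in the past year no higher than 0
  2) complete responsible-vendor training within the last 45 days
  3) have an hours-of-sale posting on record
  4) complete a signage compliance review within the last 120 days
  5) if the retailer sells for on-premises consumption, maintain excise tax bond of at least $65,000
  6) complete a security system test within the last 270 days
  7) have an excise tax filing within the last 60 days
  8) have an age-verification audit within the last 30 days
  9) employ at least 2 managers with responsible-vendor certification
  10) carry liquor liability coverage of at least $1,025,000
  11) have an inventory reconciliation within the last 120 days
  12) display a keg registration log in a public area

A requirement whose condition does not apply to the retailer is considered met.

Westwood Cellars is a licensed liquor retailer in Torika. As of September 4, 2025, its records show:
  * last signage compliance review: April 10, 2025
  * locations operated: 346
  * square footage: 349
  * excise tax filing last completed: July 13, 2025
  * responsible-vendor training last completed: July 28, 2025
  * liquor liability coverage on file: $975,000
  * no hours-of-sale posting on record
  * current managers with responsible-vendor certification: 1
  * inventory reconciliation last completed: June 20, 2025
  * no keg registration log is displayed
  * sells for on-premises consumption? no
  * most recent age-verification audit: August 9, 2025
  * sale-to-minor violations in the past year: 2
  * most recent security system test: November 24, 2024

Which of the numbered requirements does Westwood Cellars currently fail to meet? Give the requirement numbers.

1. sale-to-minor violations in the past year 2 > 0 → not met
2. responsible-vendor training 38 days ago vs limit 45 → met
3. hours-of-sale posting absent → not met
4. signage compliance review 147 days ago vs limit 120 → not met
5. condition 'sells for on-premises consumption' does not hold → requirement n/a → met
6. security system test 284 days ago vs limit 270 → not met
7. excise tax filing 53 days ago vs limit 60 → met
8. age-verification audit 26 days ago vs limit 30 → met
9. managers with responsible-vendor certification 1 < 2 → not met
10. liquor liability coverage $975,000 < $1,025,000 → not met
11. inventory reconciliation 76 days ago vs limit 120 → met
12. keg registration log absent → not met
Not met: 1, 3, 4, 6, 9, 10, 12

1, 3, 4, 6, 9, 10, 12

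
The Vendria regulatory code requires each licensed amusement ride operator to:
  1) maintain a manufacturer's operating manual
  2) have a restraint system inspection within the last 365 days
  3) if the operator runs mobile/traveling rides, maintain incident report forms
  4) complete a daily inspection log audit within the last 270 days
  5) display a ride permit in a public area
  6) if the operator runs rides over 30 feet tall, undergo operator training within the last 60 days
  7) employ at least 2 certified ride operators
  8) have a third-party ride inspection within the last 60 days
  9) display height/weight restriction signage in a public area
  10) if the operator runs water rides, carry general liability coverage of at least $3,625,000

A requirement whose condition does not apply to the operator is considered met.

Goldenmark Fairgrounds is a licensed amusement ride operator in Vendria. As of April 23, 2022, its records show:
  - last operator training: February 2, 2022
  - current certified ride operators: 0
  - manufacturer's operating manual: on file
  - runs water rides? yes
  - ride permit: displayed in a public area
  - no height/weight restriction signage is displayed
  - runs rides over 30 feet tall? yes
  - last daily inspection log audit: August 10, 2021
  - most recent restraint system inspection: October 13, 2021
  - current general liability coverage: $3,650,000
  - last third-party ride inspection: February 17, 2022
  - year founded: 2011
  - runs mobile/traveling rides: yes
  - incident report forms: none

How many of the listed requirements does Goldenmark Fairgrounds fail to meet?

1. manufacturer's operating manual present → met
2. restraint system inspection 192 days ago vs limit 365 → met
3. condition 'runs mobile/traveling rides' holds; incident report forms absent → not met
4. daily inspection log audit 256 days ago vs limit 270 → met
5. ride permit present → met
6. condition 'runs rides over 30 feet tall' holds; operator training 80 days ago vs limit 60 → not met
7. certified ride operators 0 < 2 → not met
8. third-party ride inspection 65 days ago vs limit 60 → not met
9. height/weight restriction signage absent → not met
10. condition 'runs water rides' holds; general liability coverage $3,650,000 ≥ $3,625,000 → met
Not met: 5 of 10

5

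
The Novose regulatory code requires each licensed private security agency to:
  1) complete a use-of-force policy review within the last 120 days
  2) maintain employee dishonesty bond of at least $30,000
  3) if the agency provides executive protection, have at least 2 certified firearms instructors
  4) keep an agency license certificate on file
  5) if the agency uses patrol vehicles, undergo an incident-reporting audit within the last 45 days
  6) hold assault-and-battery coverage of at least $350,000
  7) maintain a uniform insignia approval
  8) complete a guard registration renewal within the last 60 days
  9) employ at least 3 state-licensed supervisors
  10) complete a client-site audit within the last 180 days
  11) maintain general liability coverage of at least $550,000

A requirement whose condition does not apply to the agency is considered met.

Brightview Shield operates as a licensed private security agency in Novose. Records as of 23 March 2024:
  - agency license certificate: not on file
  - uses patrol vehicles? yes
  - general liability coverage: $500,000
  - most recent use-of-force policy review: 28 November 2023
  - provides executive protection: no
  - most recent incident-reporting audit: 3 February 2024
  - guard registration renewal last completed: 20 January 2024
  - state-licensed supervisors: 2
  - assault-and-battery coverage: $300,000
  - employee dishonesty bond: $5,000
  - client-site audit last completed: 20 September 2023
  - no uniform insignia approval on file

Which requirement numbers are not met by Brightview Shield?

2, 4, 5, 6, 7, 8, 9, 10, 11

1. use-of-force policy review 116 days ago vs limit 120 → met
2. employee dishonesty bond $5,000 < $30,000 → not met
3. condition 'provides executive protection' does not hold → requirement n/a → met
4. agency license certificate absent → not met
5. condition 'uses patrol vehicles' holds; incident-reporting audit 49 days ago vs limit 45 → not met
6. assault-and-battery coverage $300,000 < $350,000 → not met
7. uniform insignia approval absent → not met
8. guard registration renewal 63 days ago vs limit 60 → not met
9. state-licensed supervisors 2 < 3 → not met
10. client-site audit 185 days ago vs limit 180 → not met
11. general liability coverage $500,000 < $550,000 → not met
Not met: 2, 4, 5, 6, 7, 8, 9, 10, 11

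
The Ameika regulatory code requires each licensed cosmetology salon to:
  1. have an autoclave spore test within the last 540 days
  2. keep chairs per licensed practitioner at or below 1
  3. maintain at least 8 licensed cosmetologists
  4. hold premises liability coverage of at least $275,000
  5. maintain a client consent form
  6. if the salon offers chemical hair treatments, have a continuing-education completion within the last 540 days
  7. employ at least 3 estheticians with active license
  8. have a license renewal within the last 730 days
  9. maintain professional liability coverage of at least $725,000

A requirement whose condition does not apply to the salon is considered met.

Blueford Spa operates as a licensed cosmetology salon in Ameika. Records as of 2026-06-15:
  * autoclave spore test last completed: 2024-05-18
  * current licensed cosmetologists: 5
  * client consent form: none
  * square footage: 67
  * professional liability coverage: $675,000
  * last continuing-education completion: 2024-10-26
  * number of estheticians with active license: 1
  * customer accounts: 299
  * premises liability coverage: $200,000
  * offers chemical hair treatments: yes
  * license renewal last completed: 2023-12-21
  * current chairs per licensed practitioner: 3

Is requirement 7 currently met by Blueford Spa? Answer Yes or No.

7. estheticians with active license 1 < 3 → not met

No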